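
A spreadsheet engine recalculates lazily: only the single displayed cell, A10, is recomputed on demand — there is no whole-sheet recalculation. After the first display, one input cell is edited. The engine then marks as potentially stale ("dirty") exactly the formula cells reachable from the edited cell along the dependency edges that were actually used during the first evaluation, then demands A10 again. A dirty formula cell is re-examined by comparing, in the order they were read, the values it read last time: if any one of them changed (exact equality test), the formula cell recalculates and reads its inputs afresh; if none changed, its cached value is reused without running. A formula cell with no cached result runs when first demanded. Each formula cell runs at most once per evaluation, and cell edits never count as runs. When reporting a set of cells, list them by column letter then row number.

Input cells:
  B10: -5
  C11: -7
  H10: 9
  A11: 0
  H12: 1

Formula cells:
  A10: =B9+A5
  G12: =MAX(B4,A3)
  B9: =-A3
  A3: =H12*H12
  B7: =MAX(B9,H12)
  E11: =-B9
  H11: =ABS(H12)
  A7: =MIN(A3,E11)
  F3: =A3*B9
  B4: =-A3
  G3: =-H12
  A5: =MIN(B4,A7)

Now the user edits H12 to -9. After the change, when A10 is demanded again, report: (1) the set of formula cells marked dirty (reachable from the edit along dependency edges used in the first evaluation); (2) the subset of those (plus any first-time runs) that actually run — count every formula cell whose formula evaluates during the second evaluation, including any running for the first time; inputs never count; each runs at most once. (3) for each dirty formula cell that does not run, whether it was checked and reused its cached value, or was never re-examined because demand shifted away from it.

Marked dirty: A3, A5, A7, A10, B4, B9, E11.
Formula cells that run: A3, A5, A7, A10, B4, B9, E11 — 7 in total.
Every dirty formula cell ran.

First evaluation (everything demanded from the output):
  A3 = 1 * 1 = 1
  B4 = -(1) = -1
  B9 = -(1) = -1
  E11 = -(-1) = 1
  A7 = MIN(1, 1) = 1
  A5 = MIN(-1, 1) = -1
  A10 = -1 + -1 = -2

Propagation after the edit:
  A3: runs — H12 1->-9; H12 1->-9; result 81.
  B4: runs — A3 1->81; result -81.
  B9: runs — A3 1->81; result -81.
  E11: runs — B9 -1->-81; result 81.
  A7: runs — A3 1->81; E11 1->81; result 81.
  A5: runs — B4 -1->-81; A7 1->81; result -81.
  A10: runs — B9 -1->-81; A5 -1->-81; result -162.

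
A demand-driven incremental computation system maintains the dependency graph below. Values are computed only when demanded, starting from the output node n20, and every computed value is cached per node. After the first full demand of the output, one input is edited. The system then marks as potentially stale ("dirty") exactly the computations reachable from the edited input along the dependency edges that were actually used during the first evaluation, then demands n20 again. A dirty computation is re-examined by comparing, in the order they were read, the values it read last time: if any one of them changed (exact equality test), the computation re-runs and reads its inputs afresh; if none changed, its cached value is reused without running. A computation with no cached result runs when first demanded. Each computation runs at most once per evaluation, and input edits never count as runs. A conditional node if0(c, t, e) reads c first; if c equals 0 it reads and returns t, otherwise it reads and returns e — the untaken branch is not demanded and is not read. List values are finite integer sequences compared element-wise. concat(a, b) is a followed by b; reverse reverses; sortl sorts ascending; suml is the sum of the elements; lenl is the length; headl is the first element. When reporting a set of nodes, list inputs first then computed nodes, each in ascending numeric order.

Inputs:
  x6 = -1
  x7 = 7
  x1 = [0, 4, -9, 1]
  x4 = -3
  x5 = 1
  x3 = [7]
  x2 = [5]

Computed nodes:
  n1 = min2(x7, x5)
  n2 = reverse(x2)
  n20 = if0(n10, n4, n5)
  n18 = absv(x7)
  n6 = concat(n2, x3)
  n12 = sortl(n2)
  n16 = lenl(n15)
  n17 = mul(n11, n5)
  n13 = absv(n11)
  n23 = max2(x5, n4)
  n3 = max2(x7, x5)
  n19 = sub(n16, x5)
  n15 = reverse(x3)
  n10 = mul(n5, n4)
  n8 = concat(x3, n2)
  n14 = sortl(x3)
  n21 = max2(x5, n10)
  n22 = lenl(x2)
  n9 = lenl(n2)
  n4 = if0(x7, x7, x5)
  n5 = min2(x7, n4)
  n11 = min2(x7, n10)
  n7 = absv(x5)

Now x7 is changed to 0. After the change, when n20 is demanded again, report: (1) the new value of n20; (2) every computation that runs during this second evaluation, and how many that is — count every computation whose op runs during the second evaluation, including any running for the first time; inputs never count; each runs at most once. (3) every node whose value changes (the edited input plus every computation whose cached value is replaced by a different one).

New value of n20: 0.
Computations that run: n4, n5, n10, n20 — 4 in total.
Values that change: x7, n4, n5, n10, n20.

First evaluation (everything demanded from the output):
  n4 = if0(x7=7 -> else branch x5) = 1
  n5 = min2(7, 1) = 1
  n10 = mul(1, 1) = 1
  n20 = if0(n10=1 -> else branch n5) = 1

Propagation after the edit:
  n4: runs — x7 7->0; result 0.
  n5: runs — x7 7->0; n4 1->0; result 0.
  n10: runs — n5 1->0; n4 1->0; result 0.
  n20: runs — n10 1->0; n5 1->0; result 0.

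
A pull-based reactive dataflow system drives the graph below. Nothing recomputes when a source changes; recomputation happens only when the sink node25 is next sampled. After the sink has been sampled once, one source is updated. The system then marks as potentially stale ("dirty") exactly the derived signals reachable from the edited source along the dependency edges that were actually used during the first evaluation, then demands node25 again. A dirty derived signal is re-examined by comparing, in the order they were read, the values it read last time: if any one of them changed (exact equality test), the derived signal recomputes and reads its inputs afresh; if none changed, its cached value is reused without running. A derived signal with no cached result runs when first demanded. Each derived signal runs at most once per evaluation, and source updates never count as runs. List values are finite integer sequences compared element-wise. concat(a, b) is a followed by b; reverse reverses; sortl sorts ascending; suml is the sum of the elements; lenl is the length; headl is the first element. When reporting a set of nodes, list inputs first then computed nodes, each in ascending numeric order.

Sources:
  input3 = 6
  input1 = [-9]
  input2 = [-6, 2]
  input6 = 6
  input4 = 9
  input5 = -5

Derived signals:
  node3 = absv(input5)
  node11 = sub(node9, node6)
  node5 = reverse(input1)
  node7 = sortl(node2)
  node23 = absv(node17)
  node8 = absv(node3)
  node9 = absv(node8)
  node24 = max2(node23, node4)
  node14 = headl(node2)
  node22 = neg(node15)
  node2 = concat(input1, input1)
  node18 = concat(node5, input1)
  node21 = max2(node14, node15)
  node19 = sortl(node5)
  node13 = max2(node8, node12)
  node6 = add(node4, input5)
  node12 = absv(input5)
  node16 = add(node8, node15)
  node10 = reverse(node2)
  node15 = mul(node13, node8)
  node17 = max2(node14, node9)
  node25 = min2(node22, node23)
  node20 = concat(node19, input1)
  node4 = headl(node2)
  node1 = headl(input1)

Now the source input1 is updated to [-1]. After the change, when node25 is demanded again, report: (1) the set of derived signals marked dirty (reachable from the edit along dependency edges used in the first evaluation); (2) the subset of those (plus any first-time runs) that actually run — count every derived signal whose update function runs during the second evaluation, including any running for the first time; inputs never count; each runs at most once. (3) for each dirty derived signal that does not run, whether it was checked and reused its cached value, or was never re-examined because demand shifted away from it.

First evaluation (everything demanded from the output):
  node2 = concat([-9], [-9]) = [-9, -9]
  node3 = absv(-5) = 5
  node8 = absv(5) = 5
  node9 = absv(5) = 5
  node12 = absv(-5) = 5
  node13 = max2(5, 5) = 5
  node14 = headl([-9, -9]) = -9
  node15 = mul(5, 5) = 25
  node17 = max2(-9, 5) = 5
  node22 = neg(25) = -25
  node23 = absv(5) = 5
  node25 = min2(-25, 5) = -25

Propagation after the edit:
  node2: runs — input1 [-9]->[-1]; input1 [-9]->[-1]; result [-1, -1].
  node14: runs — node2 [-9, -9]->[-1, -1]; result -1.
  node17: runs — node14 -9->-1; result 5 (same value as before).
  node23: checked — values it read are unchanged (node17 unchanged); reused cached 5 without running.
  node25: checked — values it read are unchanged (node22 unchanged, node23 unchanged); reused cached -25 without running.

Key observation: the change is absorbed at node17 — it re-runs but produces the same value, and the output's value is unchanged.

Marked dirty: node2, node14, node17, node23, node25.
Derived signals that run: node2, node14, node17 — 3 in total.
Checked but reused from cache: node23, node25.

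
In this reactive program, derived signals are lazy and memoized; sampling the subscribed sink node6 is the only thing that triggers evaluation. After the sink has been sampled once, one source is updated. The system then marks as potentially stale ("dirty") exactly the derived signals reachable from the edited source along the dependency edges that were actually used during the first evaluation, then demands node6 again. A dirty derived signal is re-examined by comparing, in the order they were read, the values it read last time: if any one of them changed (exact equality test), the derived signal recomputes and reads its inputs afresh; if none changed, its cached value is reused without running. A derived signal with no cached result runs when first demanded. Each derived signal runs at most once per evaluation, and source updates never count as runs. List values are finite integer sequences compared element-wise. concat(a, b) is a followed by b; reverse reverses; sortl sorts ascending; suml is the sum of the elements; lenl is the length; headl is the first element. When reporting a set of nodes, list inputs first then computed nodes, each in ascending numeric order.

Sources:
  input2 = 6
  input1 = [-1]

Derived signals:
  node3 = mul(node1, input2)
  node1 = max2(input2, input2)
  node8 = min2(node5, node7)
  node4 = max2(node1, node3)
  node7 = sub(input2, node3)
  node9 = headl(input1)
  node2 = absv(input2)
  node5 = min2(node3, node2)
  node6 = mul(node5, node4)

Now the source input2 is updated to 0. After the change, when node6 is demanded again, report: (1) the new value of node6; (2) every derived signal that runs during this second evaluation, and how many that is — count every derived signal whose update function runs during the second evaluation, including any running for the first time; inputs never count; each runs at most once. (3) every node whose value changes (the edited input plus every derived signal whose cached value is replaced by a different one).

Demanding node6 again yields 0.
6 derived signals run: node1, node2, node3, node4, node5, node6.
The nodes whose values change: input2, node1, node2, node3, node4, node5, node6.

First demand of the output computes:
  node1 = max2(6, 6) = 6
  node2 = absv(6) = 6
  node3 = mul(6, 6) = 36
  node4 = max2(6, 36) = 36
  node5 = min2(36, 6) = 6
  node6 = mul(6, 36) = 216

After the edit, cleaning proceeds:
  node1: a read changed (input2 6->0; input2 6->0) — executes, giving 0.
  node2: a read changed (input2 6->0) — executes, giving 0.
  node3: a read changed (node1 6->0; input2 6->0) — executes, giving 0.
  node4: a read changed (node1 6->0; node3 36->0) — executes, giving 0.
  node5: a read changed (node3 36->0; node2 6->0) — executes, giving 0.
  node6: a read changed (node5 6->0; node4 36->0) — executes, giving 0.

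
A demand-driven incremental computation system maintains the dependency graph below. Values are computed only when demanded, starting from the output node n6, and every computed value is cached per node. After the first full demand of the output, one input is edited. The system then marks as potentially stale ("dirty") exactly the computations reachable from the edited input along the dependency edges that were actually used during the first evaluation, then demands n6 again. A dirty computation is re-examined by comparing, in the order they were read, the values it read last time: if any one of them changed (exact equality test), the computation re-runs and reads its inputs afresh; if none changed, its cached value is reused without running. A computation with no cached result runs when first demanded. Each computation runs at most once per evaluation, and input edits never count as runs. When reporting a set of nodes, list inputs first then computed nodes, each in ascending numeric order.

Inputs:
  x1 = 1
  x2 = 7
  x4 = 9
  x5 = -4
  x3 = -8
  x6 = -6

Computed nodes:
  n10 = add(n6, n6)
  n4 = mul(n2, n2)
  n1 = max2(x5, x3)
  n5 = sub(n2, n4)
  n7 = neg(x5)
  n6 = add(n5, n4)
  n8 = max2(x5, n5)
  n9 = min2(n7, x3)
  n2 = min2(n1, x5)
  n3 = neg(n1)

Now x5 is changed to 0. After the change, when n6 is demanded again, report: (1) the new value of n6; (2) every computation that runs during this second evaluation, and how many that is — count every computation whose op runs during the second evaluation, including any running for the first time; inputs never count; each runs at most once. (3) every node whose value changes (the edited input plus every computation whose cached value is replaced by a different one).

First evaluation (everything demanded from the output):
  n1 = max2(-4, -8) = -4
  n2 = min2(-4, -4) = -4
  n4 = mul(-4, -4) = 16
  n5 = sub(-4, 16) = -20
  n6 = add(-20, 16) = -4

Propagation after the edit:
  n1: runs — x5 -4->0; result 0.
  n2: runs — n1 -4->0; x5 -4->0; result 0.
  n4: runs — n2 -4->0; n2 -4->0; result 0.
  n5: runs — n2 -4->0; n4 16->0; result 0.
  n6: runs — n5 -20->0; n4 16->0; result 0.

New value of n6: 0.
Computations that run: n1, n2, n4, n5, n6 — 5 in total.
Values that change: x5, n1, n2, n4, n5, n6.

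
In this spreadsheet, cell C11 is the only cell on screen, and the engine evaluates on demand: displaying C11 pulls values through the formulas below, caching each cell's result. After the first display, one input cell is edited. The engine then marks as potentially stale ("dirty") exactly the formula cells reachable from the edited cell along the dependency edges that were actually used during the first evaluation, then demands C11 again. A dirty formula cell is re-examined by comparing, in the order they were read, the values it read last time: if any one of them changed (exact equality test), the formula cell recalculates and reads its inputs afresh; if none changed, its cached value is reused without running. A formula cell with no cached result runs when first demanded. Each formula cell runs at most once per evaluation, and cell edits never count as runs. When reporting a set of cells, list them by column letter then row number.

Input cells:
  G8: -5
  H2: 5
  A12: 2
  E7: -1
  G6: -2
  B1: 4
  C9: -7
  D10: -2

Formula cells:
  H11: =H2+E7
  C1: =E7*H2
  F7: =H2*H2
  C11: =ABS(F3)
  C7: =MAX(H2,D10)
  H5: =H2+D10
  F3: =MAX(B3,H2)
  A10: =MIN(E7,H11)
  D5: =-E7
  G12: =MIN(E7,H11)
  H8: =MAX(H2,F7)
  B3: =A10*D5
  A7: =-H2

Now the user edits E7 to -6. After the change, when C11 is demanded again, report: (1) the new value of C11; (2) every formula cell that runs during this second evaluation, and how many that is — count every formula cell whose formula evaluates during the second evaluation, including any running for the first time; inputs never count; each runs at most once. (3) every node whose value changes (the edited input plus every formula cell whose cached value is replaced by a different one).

Initial pass — values computed on the first demand:
  D5 = -(-1) = 1
  H11 = 5 + -1 = 4
  A10 = MIN(-1, 4) = -1
  B3 = -1 * 1 = -1
  F3 = MAX(-1, 5) = 5
  C11 = ABS(5) = 5

Second demand — change propagation:
  D5: re-runs because E7 -1->-6; new result 6.
  H11: re-runs because E7 -1->-6; new result -1.
  A10: re-runs because E7 -1->-6; H11 4->-1; new result -6.
  B3: re-runs because A10 -1->-6; D5 1->6; new result -36.
  F3: re-runs because B3 -1->-36; new result 5 (unchanged).
  C11: re-examined; everything it read last time is the same (F3 unchanged) — cache 5 kept, no run.

The important point: F3 recomputes to an identical value, and the output ends up unchanged.

C11 now evaluates to 5.
Run set: A10, B3, D5, F3, H11 (5 run).
Changed values: A10, B3, D5, E7, H11.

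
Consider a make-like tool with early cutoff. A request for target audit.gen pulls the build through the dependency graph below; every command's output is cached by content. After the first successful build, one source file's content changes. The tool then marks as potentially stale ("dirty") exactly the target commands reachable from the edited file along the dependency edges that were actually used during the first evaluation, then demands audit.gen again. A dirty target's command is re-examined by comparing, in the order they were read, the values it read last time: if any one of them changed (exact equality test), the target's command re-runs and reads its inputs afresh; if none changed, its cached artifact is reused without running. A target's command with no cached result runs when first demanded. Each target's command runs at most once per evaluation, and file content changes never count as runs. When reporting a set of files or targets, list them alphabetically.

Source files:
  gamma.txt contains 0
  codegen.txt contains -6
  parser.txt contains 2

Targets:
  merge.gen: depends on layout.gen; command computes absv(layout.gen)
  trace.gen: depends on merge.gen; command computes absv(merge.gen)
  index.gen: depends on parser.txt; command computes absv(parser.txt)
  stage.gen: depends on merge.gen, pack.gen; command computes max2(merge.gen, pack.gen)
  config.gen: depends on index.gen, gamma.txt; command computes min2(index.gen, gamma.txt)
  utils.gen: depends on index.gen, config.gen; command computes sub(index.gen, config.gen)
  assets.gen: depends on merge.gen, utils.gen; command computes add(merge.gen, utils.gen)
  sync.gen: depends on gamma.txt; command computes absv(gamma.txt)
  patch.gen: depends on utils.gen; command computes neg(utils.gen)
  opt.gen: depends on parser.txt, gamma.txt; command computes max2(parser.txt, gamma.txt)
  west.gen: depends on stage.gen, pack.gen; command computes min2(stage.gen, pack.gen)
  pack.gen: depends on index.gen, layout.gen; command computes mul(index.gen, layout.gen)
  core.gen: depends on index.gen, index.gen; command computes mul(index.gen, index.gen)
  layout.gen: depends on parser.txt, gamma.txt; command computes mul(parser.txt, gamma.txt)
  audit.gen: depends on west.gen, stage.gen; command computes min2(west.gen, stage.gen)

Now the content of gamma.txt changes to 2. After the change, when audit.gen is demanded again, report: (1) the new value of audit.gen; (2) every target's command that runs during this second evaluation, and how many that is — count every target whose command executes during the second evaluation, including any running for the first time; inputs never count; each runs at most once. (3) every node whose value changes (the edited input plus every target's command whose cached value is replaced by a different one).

Demanding audit.gen again yields 8.
6 target commands run: audit.gen, layout.gen, merge.gen, pack.gen, stage.gen, west.gen.
The nodes whose values change: audit.gen, gamma.txt, layout.gen, merge.gen, pack.gen, stage.gen, west.gen.

First demand of the output computes:
  index.gen = absv(2) = 2
  layout.gen = mul(2, 0) = 0
  merge.gen = absv(0) = 0
  pack.gen = mul(2, 0) = 0
  stage.gen = max2(0, 0) = 0
  west.gen = min2(0, 0) = 0
  audit.gen = min2(0, 0) = 0

After the edit, cleaning proceeds:
  layout.gen: a read changed (gamma.txt 0->2) — executes, giving 4.
  merge.gen: a read changed (layout.gen 0->4) — executes, giving 4.
  pack.gen: a read changed (layout.gen 0->4) — executes, giving 8.
  stage.gen: a read changed (merge.gen 0->4; pack.gen 0->8) — executes, giving 8.
  west.gen: a read changed (stage.gen 0->8; pack.gen 0->8) — executes, giving 8.
  audit.gen: a read changed (west.gen 0->8; stage.gen 0->8) — executes, giving 8.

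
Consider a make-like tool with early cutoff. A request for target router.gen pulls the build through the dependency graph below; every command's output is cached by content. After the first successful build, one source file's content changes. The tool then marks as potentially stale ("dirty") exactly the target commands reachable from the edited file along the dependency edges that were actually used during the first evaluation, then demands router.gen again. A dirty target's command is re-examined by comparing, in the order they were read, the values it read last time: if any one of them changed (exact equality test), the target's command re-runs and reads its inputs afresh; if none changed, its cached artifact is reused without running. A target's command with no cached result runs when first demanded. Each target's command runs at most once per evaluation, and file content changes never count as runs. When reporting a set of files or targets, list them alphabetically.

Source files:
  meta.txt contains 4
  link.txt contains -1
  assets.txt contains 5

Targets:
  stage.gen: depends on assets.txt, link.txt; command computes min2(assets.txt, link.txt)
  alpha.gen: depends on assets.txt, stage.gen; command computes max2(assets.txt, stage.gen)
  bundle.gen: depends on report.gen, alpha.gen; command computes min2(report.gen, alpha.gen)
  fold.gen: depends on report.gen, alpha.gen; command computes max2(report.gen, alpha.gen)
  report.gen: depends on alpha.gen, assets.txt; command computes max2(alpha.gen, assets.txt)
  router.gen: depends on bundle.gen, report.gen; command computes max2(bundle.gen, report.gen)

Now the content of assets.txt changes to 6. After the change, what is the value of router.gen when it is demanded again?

Demanding router.gen again yields 6.

First demand of the output computes:
  stage.gen = min2(5, -1) = -1
  alpha.gen = max2(5, -1) = 5
  report.gen = max2(5, 5) = 5
  bundle.gen = min2(5, 5) = 5
  router.gen = max2(5, 5) = 5

After the edit, cleaning proceeds:
  stage.gen: a read changed (assets.txt 5->6) — executes, giving -1 — identical to its old value.
  alpha.gen: a read changed (assets.txt 5->6) — executes, giving 6.
  report.gen: a read changed (alpha.gen 5->6; assets.txt 5->6) — executes, giving 6.
  bundle.gen: a read changed (report.gen 5->6; alpha.gen 5->6) — executes, giving 6.
  router.gen: a read changed (bundle.gen 5->6; report.gen 5->6) — executes, giving 6.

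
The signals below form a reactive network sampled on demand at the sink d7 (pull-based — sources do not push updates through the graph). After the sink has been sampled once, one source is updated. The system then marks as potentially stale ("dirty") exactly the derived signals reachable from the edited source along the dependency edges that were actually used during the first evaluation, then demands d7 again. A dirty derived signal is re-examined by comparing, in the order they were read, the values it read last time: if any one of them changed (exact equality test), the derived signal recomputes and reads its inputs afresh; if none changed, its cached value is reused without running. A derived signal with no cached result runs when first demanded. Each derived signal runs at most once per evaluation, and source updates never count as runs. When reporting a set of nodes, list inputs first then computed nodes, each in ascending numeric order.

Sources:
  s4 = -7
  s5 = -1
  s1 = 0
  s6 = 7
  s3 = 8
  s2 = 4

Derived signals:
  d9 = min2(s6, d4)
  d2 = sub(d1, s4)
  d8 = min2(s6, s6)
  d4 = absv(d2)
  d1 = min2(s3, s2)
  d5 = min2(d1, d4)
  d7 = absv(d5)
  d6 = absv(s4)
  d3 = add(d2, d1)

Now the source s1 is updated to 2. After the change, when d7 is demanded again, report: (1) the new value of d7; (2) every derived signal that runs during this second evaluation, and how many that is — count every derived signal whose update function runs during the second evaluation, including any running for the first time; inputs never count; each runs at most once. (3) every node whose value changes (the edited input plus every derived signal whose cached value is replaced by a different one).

d7 now evaluates to 4.
Run set: none (0 run).
Changed values: s1.
The important point: nothing the output needs ever reads s1, so the edit is invisible to it.

Initial pass — values computed on the first demand:
  d1 = min2(8, 4) = 4
  d2 = sub(4, -7) = 11
  d4 = absv(11) = 11
  d5 = min2(4, 11) = 4
  d7 = absv(4) = 4

Second demand — change propagation:
  no demanded computation ever read s1, so the edit dirties nothing and nothing runs.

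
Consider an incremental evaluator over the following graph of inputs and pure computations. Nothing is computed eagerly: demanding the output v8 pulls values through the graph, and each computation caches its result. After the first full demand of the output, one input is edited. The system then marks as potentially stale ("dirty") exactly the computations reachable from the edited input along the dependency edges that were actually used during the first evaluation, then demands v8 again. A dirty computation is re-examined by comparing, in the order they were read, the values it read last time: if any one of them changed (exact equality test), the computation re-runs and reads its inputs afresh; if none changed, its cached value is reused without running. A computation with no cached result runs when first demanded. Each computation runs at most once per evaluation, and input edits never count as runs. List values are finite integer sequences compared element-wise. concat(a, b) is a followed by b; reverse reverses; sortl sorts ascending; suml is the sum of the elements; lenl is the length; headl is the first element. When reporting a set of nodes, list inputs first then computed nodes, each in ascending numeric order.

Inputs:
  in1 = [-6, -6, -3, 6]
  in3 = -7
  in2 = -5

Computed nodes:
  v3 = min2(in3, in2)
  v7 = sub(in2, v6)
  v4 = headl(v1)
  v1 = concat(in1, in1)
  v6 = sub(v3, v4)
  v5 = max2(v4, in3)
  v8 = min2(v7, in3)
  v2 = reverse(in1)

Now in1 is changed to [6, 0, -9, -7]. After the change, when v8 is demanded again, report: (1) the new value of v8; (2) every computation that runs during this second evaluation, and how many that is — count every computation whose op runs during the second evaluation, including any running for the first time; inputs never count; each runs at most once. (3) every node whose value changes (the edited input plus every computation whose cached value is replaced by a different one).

v8 now evaluates to -7.
Run set: v1, v4, v6, v7, v8 (5 run).
Changed values: in1, v1, v4, v6, v7.

Initial pass — values computed on the first demand:
  v1 = concat([-6, -6, -3, 6], [-6, -6, -3, 6]) = [-6, -6, -3, 6, -6, -6, -3, 6]
  v3 = min2(-7, -5) = -7
  v4 = headl([-6, -6, -3, 6, -6, -6, -3, 6]) = -6
  v6 = sub(-7, -6) = -1
  v7 = sub(-5, -1) = -4
  v8 = min2(-4, -7) = -7

Second demand — change propagation:
  v1: re-runs because in1 [-6, -6, -3, 6]->[6, 0, -9, -7]; in1 [-6, -6, -3, 6]->[6, 0, -9, -7]; new result [6, 0, -9, -7, 6, 0, -9, -7].
  v4: re-runs because v1 [-6, -6, -3, 6, -6, -6, -3, 6]->[6, 0, -9, -7, 6, 0, -9, -7]; new result 6.
  v6: re-runs because v4 -6->6; new result -13.
  v7: re-runs because v6 -1->-13; new result 8.
  v8: re-runs because v7 -4->8; new result -7 (unchanged).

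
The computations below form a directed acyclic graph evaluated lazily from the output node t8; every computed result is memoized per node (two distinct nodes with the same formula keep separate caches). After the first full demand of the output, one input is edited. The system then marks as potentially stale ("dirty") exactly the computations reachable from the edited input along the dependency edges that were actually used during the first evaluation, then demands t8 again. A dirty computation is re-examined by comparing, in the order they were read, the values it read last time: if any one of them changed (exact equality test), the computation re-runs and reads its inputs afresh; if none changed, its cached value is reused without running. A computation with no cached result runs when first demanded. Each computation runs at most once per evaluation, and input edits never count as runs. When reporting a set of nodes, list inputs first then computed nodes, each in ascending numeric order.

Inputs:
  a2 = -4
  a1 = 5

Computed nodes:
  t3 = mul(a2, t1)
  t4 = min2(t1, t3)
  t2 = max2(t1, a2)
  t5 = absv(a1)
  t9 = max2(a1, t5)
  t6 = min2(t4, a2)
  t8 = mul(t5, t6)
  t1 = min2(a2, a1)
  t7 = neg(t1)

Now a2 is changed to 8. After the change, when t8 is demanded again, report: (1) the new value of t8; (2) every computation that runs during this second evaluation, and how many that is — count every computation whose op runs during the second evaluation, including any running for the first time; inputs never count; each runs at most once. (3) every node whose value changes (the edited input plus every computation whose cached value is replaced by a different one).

First demand of the output computes:
  t1 = min2(-4, 5) = -4
  t3 = mul(-4, -4) = 16
  t4 = min2(-4, 16) = -4
  t5 = absv(5) = 5
  t6 = min2(-4, -4) = -4
  t8 = mul(5, -4) = -20

After the edit, cleaning proceeds:
  t1: a read changed (a2 -4->8) — executes, giving 5.
  t3: a read changed (a2 -4->8; t1 -4->5) — executes, giving 40.
  t4: a read changed (t1 -4->5; t3 16->40) — executes, giving 5.
  t6: a read changed (t4 -4->5; a2 -4->8) — executes, giving 5.
  t8: a read changed (t6 -4->5) — executes, giving 25.

Demanding t8 again yields 25.
5 computations run: t1, t3, t4, t6, t8.
The nodes whose values change: a2, t1, t3, t4, t6, t8.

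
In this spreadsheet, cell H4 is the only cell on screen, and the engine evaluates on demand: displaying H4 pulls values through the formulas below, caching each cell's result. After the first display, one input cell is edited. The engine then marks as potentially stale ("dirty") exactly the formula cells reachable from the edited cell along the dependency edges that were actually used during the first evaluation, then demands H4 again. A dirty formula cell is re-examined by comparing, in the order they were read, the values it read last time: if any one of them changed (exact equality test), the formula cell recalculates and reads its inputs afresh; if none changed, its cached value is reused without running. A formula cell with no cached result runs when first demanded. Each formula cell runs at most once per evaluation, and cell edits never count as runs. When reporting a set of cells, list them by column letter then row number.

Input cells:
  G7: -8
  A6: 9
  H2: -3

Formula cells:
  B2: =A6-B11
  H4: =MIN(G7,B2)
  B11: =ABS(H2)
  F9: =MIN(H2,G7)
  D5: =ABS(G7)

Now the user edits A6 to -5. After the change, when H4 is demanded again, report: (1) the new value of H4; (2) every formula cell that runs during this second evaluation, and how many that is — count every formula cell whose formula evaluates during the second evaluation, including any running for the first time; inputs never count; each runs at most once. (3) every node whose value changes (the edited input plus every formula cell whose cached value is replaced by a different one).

H4 now evaluates to -8.
Run set: B2, H4 (2 run).
Changed values: A6, B2.

Initial pass — values computed on the first demand:
  B11 = ABS(-3) = 3
  B2 = 9 - 3 = 6
  H4 = MIN(-8, 6) = -8

Second demand — change propagation:
  B2: re-runs because A6 9->-5; new result -8.
  H4: re-runs because B2 6->-8; new result -8 (unchanged).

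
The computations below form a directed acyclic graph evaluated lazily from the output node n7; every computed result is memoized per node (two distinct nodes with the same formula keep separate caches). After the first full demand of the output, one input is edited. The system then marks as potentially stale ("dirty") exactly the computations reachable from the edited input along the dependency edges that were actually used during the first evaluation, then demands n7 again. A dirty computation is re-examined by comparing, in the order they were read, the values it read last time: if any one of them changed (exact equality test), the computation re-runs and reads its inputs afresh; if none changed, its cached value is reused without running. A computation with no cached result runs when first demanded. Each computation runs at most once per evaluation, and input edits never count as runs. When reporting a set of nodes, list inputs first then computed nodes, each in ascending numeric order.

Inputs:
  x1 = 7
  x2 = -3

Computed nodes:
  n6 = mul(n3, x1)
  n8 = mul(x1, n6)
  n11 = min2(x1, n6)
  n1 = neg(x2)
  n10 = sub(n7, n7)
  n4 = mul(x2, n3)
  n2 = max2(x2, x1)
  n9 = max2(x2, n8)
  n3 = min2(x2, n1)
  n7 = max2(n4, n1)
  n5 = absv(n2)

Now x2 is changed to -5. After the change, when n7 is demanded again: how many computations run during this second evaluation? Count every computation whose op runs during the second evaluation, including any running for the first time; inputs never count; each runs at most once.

First demand of the output computes:
  n1 = neg(-3) = 3
  n3 = min2(-3, 3) = -3
  n4 = mul(-3, -3) = 9
  n7 = max2(9, 3) = 9

After the edit, cleaning proceeds:
  n1: a read changed (x2 -3->-5) — executes, giving 5.
  n3: a read changed (x2 -3->-5; n1 3->5) — executes, giving -5.
  n4: a read changed (x2 -3->-5; n3 -3->-5) — executes, giving 25.
  n7: a read changed (n4 9->25; n1 3->5) — executes, giving 25.

4 computations run: n1, n3, n4, n7.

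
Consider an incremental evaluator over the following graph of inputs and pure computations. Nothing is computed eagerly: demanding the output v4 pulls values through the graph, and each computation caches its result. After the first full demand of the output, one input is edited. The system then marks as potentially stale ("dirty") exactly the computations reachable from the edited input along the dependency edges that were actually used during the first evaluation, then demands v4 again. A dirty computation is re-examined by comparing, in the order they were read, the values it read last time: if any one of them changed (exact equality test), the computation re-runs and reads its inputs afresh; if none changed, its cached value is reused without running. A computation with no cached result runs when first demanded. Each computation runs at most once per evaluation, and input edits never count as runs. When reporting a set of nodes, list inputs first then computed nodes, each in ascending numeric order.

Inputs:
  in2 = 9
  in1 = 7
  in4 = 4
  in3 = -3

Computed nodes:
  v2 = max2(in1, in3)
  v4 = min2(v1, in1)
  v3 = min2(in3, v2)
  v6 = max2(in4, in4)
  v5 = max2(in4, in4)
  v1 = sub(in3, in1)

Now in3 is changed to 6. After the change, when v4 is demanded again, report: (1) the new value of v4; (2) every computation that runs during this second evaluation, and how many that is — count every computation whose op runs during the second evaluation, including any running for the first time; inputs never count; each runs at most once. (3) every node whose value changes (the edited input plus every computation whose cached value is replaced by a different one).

v4 now evaluates to -1.
Run set: v1, v4 (2 run).
Changed values: in3, v1, v4.

Initial pass — values computed on the first demand:
  v1 = sub(-3, 7) = -10
  v4 = min2(-10, 7) = -10

Second demand — change propagation:
  v1: re-runs because in3 -3->6; new result -1.
  v4: re-runs because v1 -10->-1; new result -1.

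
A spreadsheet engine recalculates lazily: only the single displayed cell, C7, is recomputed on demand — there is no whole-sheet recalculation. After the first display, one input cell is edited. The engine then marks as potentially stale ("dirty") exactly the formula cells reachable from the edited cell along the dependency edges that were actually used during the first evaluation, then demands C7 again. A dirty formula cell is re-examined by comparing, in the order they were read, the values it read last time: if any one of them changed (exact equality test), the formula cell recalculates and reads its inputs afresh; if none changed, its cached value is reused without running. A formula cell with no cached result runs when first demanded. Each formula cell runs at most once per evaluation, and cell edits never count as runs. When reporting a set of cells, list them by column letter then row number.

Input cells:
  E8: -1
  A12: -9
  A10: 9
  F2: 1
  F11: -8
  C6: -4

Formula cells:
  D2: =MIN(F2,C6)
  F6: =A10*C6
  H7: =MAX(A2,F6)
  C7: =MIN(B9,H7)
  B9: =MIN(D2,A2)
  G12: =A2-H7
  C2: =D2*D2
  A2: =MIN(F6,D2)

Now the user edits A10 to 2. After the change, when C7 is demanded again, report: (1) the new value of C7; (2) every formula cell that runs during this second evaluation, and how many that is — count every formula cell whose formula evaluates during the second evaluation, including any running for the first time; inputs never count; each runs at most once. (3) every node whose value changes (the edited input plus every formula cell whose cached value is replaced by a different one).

New value of C7: -8.
Formula cells that run: A2, B9, C7, F6, H7 — 5 in total.
Values that change: A2, A10, B9, C7, F6, H7.

First evaluation (everything demanded from the output):
  D2 = MIN(1, -4) = -4
  F6 = 9 * -4 = -36
  A2 = MIN(-36, -4) = -36
  B9 = MIN(-4, -36) = -36
  H7 = MAX(-36, -36) = -36
  C7 = MIN(-36, -36) = -36

Propagation after the edit:
  F6: runs — A10 9->2; result -8.
  A2: runs — F6 -36->-8; result -8.
  B9: runs — A2 -36->-8; result -8.
  H7: runs — A2 -36->-8; F6 -36->-8; result -8.
  C7: runs — B9 -36->-8; H7 -36->-8; result -8.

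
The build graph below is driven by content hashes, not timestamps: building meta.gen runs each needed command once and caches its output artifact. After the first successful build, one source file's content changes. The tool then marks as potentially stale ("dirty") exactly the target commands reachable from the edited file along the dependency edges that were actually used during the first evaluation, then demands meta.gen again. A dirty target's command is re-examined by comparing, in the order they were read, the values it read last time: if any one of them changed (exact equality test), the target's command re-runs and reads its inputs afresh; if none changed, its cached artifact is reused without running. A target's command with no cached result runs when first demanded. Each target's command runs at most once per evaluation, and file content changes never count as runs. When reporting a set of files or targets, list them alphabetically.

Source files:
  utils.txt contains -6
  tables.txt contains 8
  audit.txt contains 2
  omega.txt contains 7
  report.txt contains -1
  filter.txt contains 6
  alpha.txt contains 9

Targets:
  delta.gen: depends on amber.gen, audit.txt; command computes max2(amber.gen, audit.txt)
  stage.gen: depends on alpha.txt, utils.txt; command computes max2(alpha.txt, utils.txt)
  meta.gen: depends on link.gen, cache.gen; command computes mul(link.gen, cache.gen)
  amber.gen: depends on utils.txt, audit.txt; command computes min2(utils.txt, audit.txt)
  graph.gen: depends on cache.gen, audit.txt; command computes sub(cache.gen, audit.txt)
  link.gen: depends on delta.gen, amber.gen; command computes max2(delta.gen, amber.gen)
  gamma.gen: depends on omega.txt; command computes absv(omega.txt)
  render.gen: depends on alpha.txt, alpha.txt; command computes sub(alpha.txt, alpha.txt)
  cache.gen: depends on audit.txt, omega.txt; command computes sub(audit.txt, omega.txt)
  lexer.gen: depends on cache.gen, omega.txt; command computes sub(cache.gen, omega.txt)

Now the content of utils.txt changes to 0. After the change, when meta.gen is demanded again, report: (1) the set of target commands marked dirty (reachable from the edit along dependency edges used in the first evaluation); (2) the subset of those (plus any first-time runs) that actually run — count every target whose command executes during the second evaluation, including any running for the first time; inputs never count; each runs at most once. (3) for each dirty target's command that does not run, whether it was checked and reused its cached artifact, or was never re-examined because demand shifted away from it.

Dirty set: amber.gen, delta.gen, link.gen, meta.gen.
Run set: amber.gen, delta.gen, link.gen (3 run).
Re-examined without running (cache reused): meta.gen.
The important point: at meta.gen every value read last time is unchanged, so the dirty flag clears without a run.

Initial pass — values computed on the first demand:
  amber.gen = min2(-6, 2) = -6
  cache.gen = sub(2, 7) = -5
  delta.gen = max2(-6, 2) = 2
  link.gen = max2(2, -6) = 2
  meta.gen = mul(2, -5) = -10

Second demand — change propagation:
  amber.gen: re-runs because utils.txt -6->0; new result 0.
  delta.gen: re-runs because amber.gen -6->0; new result 2 (unchanged).
  link.gen: re-runs because amber.gen -6->0; new result 2 (unchanged).
  meta.gen: re-examined; everything it read last time is the same (link.gen unchanged, cache.gen unchanged) — cache -10 kept, no run.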